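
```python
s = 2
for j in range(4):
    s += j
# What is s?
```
Trace:
  s=2
  s=2, j=0
  s=3, j=1
  s=5, j=2
  s=8, j=3

Final answer: 8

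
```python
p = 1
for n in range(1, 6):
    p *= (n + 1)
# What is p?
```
Trace:
  p=1
  p=2, n=1
  p=6, n=2
  p=24, n=3
  p=120, n=4
  p=720, n=5

Final answer: 720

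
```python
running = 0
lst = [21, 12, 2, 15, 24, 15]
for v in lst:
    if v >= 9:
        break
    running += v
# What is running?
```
Trace:
  running=0
  running=0, v=21

Final answer: 0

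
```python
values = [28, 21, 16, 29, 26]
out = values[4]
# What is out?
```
Trace:
  values=[28, 21, 16, 29, 26]
  values=[28, 21, 16, 29, 26], out=26

Final answer: 26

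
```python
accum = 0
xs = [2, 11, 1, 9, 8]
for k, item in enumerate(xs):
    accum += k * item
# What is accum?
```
Trace:
  accum=0
  accum=0, k=0, item=2
  accum=11, k=1, item=11
  accum=13, k=2, item=1
  accum=40, k=3, item=9
  accum=72, k=4, item=8

Final answer: 72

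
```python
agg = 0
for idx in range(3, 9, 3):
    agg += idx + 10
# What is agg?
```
Trace:
  agg=0
  agg=13, idx=3
  agg=29, idx=6

Final answer: 29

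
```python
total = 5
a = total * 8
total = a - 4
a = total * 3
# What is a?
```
Trace:
  total=5
  total=5, a=40
  total=36, a=40
  total=36, a=108

Final answer: 108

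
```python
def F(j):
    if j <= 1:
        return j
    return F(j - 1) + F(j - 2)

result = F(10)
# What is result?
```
Call trace (a repeated sub-call is expanded the first time; later identical calls just restate its return value):
F(j=10)
  F(j=9)
    F(j=8)
      F(j=7)
        F(j=6)
          F(j=5)
            F(j=4)
              F(j=3)
                F(j=2)
                  F(j=1)
                  -> return 1
                  F(j=0)
                  -> return 0
                -> return 1
                F(j=1)
                -> return 1
              -> return 2
              F(j=2) -> return 1  (same call as traced above)
            -> return 3
            F(j=3) -> return 2  (same call as traced above)
          -> return 5
          F(j=4) -> return 3  (same call as traced above)
        -> return 8
        F(j=5) -> return 5  (same call as traced above)
      -> return 13
      F(j=6) -> return 8  (same call as traced above)
    -> return 21
    F(j=7) -> return 13  (same call as traced above)
  -> return 34
  F(j=8) -> return 21  (same call as traced above)
-> return 55

Final answer: 55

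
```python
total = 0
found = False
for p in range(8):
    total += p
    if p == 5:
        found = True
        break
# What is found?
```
Trace:
  total=0
  total=0, found=False
  total=0, found=False, p=0
  total=1, found=False, p=1
  total=3, found=False, p=2
  total=6, found=False, p=3
  total=10, found=False, p=4
  total=15, found=True, p=5

Final answer: True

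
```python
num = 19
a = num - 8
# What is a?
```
Trace:
  num=19
  num=19, a=11

Final answer: 11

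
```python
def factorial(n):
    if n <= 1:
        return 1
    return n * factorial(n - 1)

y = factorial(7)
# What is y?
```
Call trace:
factorial(n=7)
  factorial(n=6)
    factorial(n=5)
      factorial(n=4)
        factorial(n=3)
          factorial(n=2)
            factorial(n=1)
            -> return 1
          -> return 2
        -> return 6
      -> return 24
    -> return 120
  -> return 720
-> return 5040

Final answer: 5040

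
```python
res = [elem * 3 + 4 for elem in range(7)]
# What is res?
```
Trace:
  elem=0
  elem=1
  elem=2
  elem=3
  elem=4
  elem=5
  elem=6
  res=[4, 7, 10, 13, 16, 19, 22]

Final answer: [4, 7, 10, 13, 16, 19, 22]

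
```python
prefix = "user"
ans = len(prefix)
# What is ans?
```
Trace:
  prefix='user'
  prefix='user', ans=4

Final answer: 4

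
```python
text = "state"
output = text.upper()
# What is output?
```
Trace:
  text='state'
  text='state', output='STATE'

Final answer: 'STATE'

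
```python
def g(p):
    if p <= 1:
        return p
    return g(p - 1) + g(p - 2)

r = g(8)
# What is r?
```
Call trace (a repeated sub-call is expanded the first time; later identical calls just restate its return value):
g(p=8)
  g(p=7)
    g(p=6)
      g(p=5)
        g(p=4)
          g(p=3)
            g(p=2)
              g(p=1)
              -> return 1
              g(p=0)
              -> return 0
            -> return 1
            g(p=1)
            -> return 1
          -> return 2
          g(p=2) -> return 1  (same call as traced above)
        -> return 3
        g(p=3) -> return 2  (same call as traced above)
      -> return 5
      g(p=4) -> return 3  (same call as traced above)
    -> return 8
    g(p=5) -> return 5  (same call as traced above)
  -> return 13
  g(p=6) -> return 8  (same call as traced above)
-> return 21

Final answer: 21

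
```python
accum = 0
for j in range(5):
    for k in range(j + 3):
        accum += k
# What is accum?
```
Trace:
  accum=0
  accum=0, j=0, k=0
  accum=1, j=0, k=1
  accum=3, j=0, k=2
  accum=3, j=1, k=0
  accum=4, j=1, k=1
  accum=6, j=1, k=2
  accum=9, j=1, k=3
  accum=9, j=2, k=0
  accum=10, j=2, k=1
  accum=12, j=2, k=2
  accum=15, j=2, k=3
  accum=19, j=2, k=4
  accum=19, j=3, k=0
  accum=20, j=3, k=1
  accum=22, j=3, k=2
  accum=25, j=3, k=3
  accum=29, j=3, k=4
  accum=34, j=3, k=5
  accum=34, j=4, k=0
  accum=35, j=4, k=1
  accum=37, j=4, k=2
  accum=40, j=4, k=3
  accum=44, j=4, k=4
  accum=49, j=4, k=5
  accum=55, j=4, k=6

Final answer: 55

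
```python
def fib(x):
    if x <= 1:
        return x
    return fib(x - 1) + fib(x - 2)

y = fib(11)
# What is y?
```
Call trace (a repeated sub-call is expanded the first time; later identical calls just restate its return value):
fib(x=11)
  fib(x=10)
    fib(x=9)
      fib(x=8)
        fib(x=7)
          fib(x=6)
            fib(x=5)
              fib(x=4)
                fib(x=3)
                  fib(x=2)
                    fib(x=1)
                    -> return 1
                    fib(x=0)
                    -> return 0
                  -> return 1
                  fib(x=1)
                  -> return 1
                -> return 2
                fib(x=2) -> return 1  (same call as traced above)
              -> return 3
              fib(x=3) -> return 2  (same call as traced above)
            -> return 5
            fib(x=4) -> return 3  (same call as traced above)
          -> return 8
          fib(x=5) -> return 5  (same call as traced above)
        -> return 13
        fib(x=6) -> return 8  (same call as traced above)
      -> return 21
      fib(x=7) -> return 13  (same call as traced above)
    -> return 34
    fib(x=8) -> return 21  (same call as traced above)
  -> return 55
  fib(x=9) -> return 34  (same call as traced above)
-> return 89

Final answer: 89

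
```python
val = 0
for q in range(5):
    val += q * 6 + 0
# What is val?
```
Trace:
  val=0
  val=0, q=0
  val=6, q=1
  val=18, q=2
  val=36, q=3
  val=60, q=4

Final answer: 60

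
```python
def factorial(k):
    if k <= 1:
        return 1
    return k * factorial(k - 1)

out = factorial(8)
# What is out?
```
Call trace:
factorial(k=8)
  factorial(k=7)
    factorial(k=6)
      factorial(k=5)
        factorial(k=4)
          factorial(k=3)
            factorial(k=2)
              factorial(k=1)
              -> return 1
            -> return 2
          -> return 6
        -> return 24
      -> return 120
    -> return 720
  -> return 5040
-> return 40320

Final answer: 40320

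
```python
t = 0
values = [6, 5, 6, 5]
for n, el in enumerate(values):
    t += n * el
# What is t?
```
Trace:
  t=0
  t=0, n=0, el=6
  t=5, n=1, el=5
  t=17, n=2, el=6
  t=32, n=3, el=5

Final answer: 32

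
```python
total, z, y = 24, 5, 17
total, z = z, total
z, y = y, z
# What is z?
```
Trace:
  total=24, z=5, y=17
  total=5, z=24, y=17
  total=5, z=17, y=24

Final answer: 17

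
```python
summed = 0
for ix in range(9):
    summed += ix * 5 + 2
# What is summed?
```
Trace:
  summed=0
  summed=2, ix=0
  summed=9, ix=1
  summed=21, ix=2
  summed=38, ix=3
  summed=60, ix=4
  summed=87, ix=5
  summed=119, ix=6
  summed=156, ix=7
  summed=198, ix=8

Final answer: 198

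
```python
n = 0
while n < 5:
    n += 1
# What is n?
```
Trace:
  n=0
  n=1
  n=2
  n=3
  n=4
  n=5

Final answer: 5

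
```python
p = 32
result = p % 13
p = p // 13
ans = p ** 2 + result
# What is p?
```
Trace:
  p=32
  p=32, result=6
  p=2, result=6
  p=2, result=6, ans=10

Final answer: 2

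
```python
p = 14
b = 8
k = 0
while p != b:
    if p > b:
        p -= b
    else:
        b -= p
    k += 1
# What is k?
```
Trace:
  p=14
  p=14, b=8
  p=14, b=8, k=0
  p=6, b=8, k=1
  p=6, b=2, k=2
  p=4, b=2, k=3
  p=2, b=2, k=4

Final answer: 4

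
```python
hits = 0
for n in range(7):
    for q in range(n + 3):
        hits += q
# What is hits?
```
Trace:
  hits=0
  hits=0, n=0, q=0
  hits=1, n=0, q=1
  hits=3, n=0, q=2
  hits=3, n=1, q=0
  hits=4, n=1, q=1
  hits=6, n=1, q=2
  hits=9, n=1, q=3
  hits=9, n=2, q=0
  hits=10, n=2, q=1
  hits=12, n=2, q=2
  hits=15, n=2, q=3
  hits=19, n=2, q=4
  hits=19, n=3, q=0
  hits=20, n=3, q=1
  hits=22, n=3, q=2
  hits=25, n=3, q=3
  hits=29, n=3, q=4
  hits=34, n=3, q=5
  hits=34, n=4, q=0
  hits=35, n=4, q=1
  hits=37, n=4, q=2
  hits=40, n=4, q=3
  hits=44, n=4, q=4
  hits=49, n=4, q=5
  hits=55, n=4, q=6
  hits=55, n=5, q=0
  hits=56, n=5, q=1
  hits=58, n=5, q=2
  hits=61, n=5, q=3
  hits=65, n=5, q=4
  hits=70, n=5, q=5
  hits=76, n=5, q=6
  hits=83, n=5, q=7
  hits=83, n=6, q=0
  hits=84, n=6, q=1
  hits=86, n=6, q=2
  hits=89, n=6, q=3
  hits=93, n=6, q=4
  hits=98, n=6, q=5
  hits=104, n=6, q=6
  hits=111, n=6, q=7
  hits=119, n=6, q=8

Final answer: 119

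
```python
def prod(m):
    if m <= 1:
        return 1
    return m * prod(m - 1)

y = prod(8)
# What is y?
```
Call trace:
prod(m=8)
  prod(m=7)
    prod(m=6)
      prod(m=5)
        prod(m=4)
          prod(m=3)
            prod(m=2)
              prod(m=1)
              -> return 1
            -> return 2
          -> return 6
        -> return 24
      -> return 120
    -> return 720
  -> return 5040
-> return 40320

Final answer: 40320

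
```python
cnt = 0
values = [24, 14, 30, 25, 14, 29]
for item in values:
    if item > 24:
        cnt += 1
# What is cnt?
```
Trace:
  cnt=0
  cnt=0, item=24
  cnt=0, item=14
  cnt=1, item=30
  cnt=2, item=25
  cnt=2, item=14
  cnt=3, item=29

Final answer: 3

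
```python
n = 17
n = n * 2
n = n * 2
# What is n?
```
Trace:
  n=17
  n=34
  n=68

Final answer: 68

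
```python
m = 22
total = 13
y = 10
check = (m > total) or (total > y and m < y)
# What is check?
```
Trace:
  m=22
  m=22, total=13
  m=22, total=13, y=10
  m=22, total=13, y=10, check=True

Final answer: True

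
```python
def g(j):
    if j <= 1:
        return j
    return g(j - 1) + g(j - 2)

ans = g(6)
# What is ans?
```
Call trace (a repeated sub-call is expanded the first time; later identical calls just restate its return value):
g(j=6)
  g(j=5)
    g(j=4)
      g(j=3)
        g(j=2)
          g(j=1)
          -> return 1
          g(j=0)
          -> return 0
        -> return 1
        g(j=1)
        -> return 1
      -> return 2
      g(j=2) -> return 1  (same call as traced above)
    -> return 3
    g(j=3) -> return 2  (same call as traced above)
  -> return 5
  g(j=4) -> return 3  (same call as traced above)
-> return 8

Final answer: 8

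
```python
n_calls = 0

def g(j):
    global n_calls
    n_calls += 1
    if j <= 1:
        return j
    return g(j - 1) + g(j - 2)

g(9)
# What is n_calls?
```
Call trace (a repeated sub-call is expanded the first time; later identical calls just restate its return value):
g(j=9)
  g(j=8)
    g(j=7)
      g(j=6)
        g(j=5)
          g(j=4)
            g(j=3)
              g(j=2)
                g(j=1)
                -> return 1
                g(j=0)
                -> return 0
              -> return 1
              g(j=1)
              -> return 1
            -> return 2
            g(j=2) -> return 1  (same call as traced above)
          -> return 3
          g(j=3) -> return 2  (same call as traced above)
        -> return 5
        g(j=4) -> return 3  (same call as traced above)
      -> return 8
      g(j=5) -> return 5  (same call as traced above)
    -> return 13
    g(j=6) -> return 8  (same call as traced above)
  -> return 21
  g(j=7) -> return 13  (same call as traced above)
-> return 34

n_calls is incremented once per call, so count the calls in each subtree. Let C(j) = number of calls made by g(j).
C(0) = C(1) = 1 (base case, no recursion); C(j) = 1 + C(j - 1) + C(j - 2) otherwise.
C(2) = 1 + C(1) + C(0) = 1 + 1 + 1 = 3
C(3) = 1 + C(2) + C(1) = 1 + 3 + 1 = 5
C(4) = 1 + C(3) + C(2) = 1 + 5 + 3 = 9
C(5) = 1 + C(4) + C(3) = 1 + 9 + 5 = 15
C(6) = 1 + C(5) + C(4) = 1 + 15 + 9 = 25
C(7) = 1 + C(6) + C(5) = 1 + 25 + 15 = 41
C(8) = 1 + C(7) + C(6) = 1 + 41 + 25 = 67
C(9) = 1 + C(8) + C(7) = 1 + 67 + 41 = 109
n_calls = C(9) = 109

Final answer: 109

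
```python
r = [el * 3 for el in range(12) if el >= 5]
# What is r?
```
Trace:
  el=0
  el=1
  el=2
  el=3
  el=4
  el=5
  el=6
  el=7
  el=8
  el=9
  el=10
  el=11
  r=[15, 18, 21, 24, 27, 30, 33]

Final answer: [15, 18, 21, 24, 27, 30, 33]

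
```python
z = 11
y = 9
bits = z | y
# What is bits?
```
Trace:
  z=11
  z=11, y=9
  z=11, y=9, bits=11

Final answer: 11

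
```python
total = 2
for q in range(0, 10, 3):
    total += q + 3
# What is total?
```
Trace:
  total=2
  total=5, q=0
  total=11, q=3
  total=20, q=6
  total=32, q=9

Final answer: 32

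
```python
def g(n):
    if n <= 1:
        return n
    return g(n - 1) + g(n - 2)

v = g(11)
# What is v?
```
Call trace (a repeated sub-call is expanded the first time; later identical calls just restate its return value):
g(n=11)
  g(n=10)
    g(n=9)
      g(n=8)
        g(n=7)
          g(n=6)
            g(n=5)
              g(n=4)
                g(n=3)
                  g(n=2)
                    g(n=1)
                    -> return 1
                    g(n=0)
                    -> return 0
                  -> return 1
                  g(n=1)
                  -> return 1
                -> return 2
                g(n=2) -> return 1  (same call as traced above)
              -> return 3
              g(n=3) -> return 2  (same call as traced above)
            -> return 5
            g(n=4) -> return 3  (same call as traced above)
          -> return 8
          g(n=5) -> return 5  (same call as traced above)
        -> return 13
        g(n=6) -> return 8  (same call as traced above)
      -> return 21
      g(n=7) -> return 13  (same call as traced above)
    -> return 34
    g(n=8) -> return 21  (same call as traced above)
  -> return 55
  g(n=9) -> return 34  (same call as traced above)
-> return 89

Final answer: 89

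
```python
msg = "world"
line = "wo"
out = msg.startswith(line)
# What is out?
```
Trace:
  msg='world'
  msg='world', line='wo'
  msg='world', line='wo', out=True

Final answer: True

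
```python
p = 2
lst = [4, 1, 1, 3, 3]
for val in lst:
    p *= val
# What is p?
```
Trace:
  p=2
  p=8, val=4
  p=8, val=1
  p=8, val=1
  p=24, val=3
  p=72, val=3

Final answer: 72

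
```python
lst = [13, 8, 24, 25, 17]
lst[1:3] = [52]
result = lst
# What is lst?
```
Trace:
  lst=[13, 8, 24, 25, 17]
  lst=[13, 52, 25, 17]
  lst=[13, 52, 25, 17], result=[13, 52, 25, 17]

Final answer: [13, 52, 25, 17]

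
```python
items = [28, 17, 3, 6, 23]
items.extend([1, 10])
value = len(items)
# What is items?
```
Trace:
  items=[28, 17, 3, 6, 23]
  items=[28, 17, 3, 6, 23, 1, 10]
  items=[28, 17, 3, 6, 23, 1, 10], value=7

Final answer: [28, 17, 3, 6, 23, 1, 10]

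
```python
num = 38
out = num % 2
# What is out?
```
Trace:
  num=38
  num=38, out=0

Final answer: 0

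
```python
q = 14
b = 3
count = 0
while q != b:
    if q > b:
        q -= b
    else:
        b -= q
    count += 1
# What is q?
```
Trace:
  q=14
  q=14, b=3
  q=14, b=3, count=0
  q=11, b=3, count=1
  q=8, b=3, count=2
  q=5, b=3, count=3
  q=2, b=3, count=4
  q=2, b=1, count=5
  q=1, b=1, count=6

Final answer: 1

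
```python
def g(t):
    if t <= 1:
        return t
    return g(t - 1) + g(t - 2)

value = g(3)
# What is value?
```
Call trace:
g(t=3)
  g(t=2)
    g(t=1)
    -> return 1
    g(t=0)
    -> return 0
  -> return 1
  g(t=1)
  -> return 1
-> return 2

Final answer: 2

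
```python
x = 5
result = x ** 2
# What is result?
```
Trace:
  x=5
  x=5, result=25

Final answer: 25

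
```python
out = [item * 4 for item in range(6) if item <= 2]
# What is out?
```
Trace:
  item=0
  item=1
  item=2
  item=3
  item=4
  item=5
  out=[0, 4, 8]

Final answer: [0, 4, 8]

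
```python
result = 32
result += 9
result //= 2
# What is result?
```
Trace:
  result=32
  result=41
  result=20

Final answer: 20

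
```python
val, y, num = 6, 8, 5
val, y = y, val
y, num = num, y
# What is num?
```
Trace:
  val=6, y=8, num=5
  val=8, y=6, num=5
  val=8, y=5, num=6

Final answer: 6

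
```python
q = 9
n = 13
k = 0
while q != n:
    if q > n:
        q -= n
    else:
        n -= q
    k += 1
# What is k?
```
Trace:
  q=9
  q=9, n=13
  q=9, n=13, k=0
  q=9, n=4, k=1
  q=5, n=4, k=2
  q=1, n=4, k=3
  q=1, n=3, k=4
  q=1, n=2, k=5
  q=1, n=1, k=6

Final answer: 6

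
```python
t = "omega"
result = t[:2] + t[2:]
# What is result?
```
Trace:
  t='omega'
  t='omega', result='omega'

Final answer: 'omega'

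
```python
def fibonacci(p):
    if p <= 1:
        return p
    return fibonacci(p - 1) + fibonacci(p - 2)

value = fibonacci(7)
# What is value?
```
Call trace (a repeated sub-call is expanded the first time; later identical calls just restate its return value):
fibonacci(p=7)
  fibonacci(p=6)
    fibonacci(p=5)
      fibonacci(p=4)
        fibonacci(p=3)
          fibonacci(p=2)
            fibonacci(p=1)
            -> return 1
            fibonacci(p=0)
            -> return 0
          -> return 1
          fibonacci(p=1)
          -> return 1
        -> return 2
        fibonacci(p=2) -> return 1  (same call as traced above)
      -> return 3
      fibonacci(p=3) -> return 2  (same call as traced above)
    -> return 5
    fibonacci(p=4) -> return 3  (same call as traced above)
  -> return 8
  fibonacci(p=5) -> return 5  (same call as traced above)
-> return 13

Final answer: 13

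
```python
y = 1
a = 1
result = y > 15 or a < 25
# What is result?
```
Trace:
  y=1
  y=1, a=1
  y=1, a=1, result=True

Final answer: True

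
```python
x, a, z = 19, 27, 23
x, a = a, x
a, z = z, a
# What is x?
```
Trace:
  x=19, a=27, z=23
  x=27, a=19, z=23
  x=27, a=23, z=19

Final answer: 27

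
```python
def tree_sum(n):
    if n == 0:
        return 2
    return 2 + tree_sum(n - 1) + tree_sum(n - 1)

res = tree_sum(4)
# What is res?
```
Call trace (a repeated sub-call is expanded the first time; later identical calls just restate its return value):
tree_sum(n=4)
  tree_sum(n=3)
    tree_sum(n=2)
      tree_sum(n=1)
        tree_sum(n=0)
        -> return 2
        tree_sum(n=0)
        -> return 2
      -> return 6
      tree_sum(n=1) -> return 6  (same call as traced above)
    -> return 14
    tree_sum(n=2) -> return 14  (same call as traced above)
  -> return 30
  tree_sum(n=3) -> return 30  (same call as traced above)
-> return 62

Final answer: 62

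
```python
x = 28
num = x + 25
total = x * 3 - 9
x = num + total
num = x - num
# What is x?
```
Trace:
  x=28
  x=28, num=53
  x=28, num=53, total=75
  x=128, num=53, total=75
  x=128, num=75, total=75

Final answer: 128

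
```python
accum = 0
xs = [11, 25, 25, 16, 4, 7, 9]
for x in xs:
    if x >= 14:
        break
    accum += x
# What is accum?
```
Trace:
  accum=0
  accum=11, x=11
  accum=11, x=25

Final answer: 11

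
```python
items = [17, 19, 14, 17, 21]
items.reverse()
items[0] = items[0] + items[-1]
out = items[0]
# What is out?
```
Trace:
  items=[17, 19, 14, 17, 21]
  items=[21, 17, 14, 19, 17]
  items=[38, 17, 14, 19, 17]
  items=[38, 17, 14, 19, 17], out=38

Final answer: 38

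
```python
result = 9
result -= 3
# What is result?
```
Trace:
  result=9
  result=6

Final answer: 6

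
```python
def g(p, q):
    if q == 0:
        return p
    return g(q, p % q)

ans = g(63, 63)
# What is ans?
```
Call trace:
g(p=63, q=63)
  g(p=63, q=0)
  -> return 63
-> return 63

Final answer: 63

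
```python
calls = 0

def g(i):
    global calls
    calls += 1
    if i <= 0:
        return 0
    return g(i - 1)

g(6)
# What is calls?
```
Call trace:
g(i=6)
  g(i=5)
    g(i=4)
      g(i=3)
        g(i=2)
          g(i=1)
            g(i=0)
            -> return 0
          -> return 0
        -> return 0
      -> return 0
    -> return 0
  -> return 0
-> return 0

calls is incremented once per call. g is entered once for each i = 6, 5, 4, 3, 2, 1, 0 (the i <= 0 call returns without recursing), i.e. 6 + 1 calls.
calls = 7

Final answer: 7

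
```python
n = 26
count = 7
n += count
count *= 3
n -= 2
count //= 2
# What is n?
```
Trace:
  n=26
  n=26, count=7
  n=33, count=7
  n=33, count=21
  n=31, count=21
  n=31, count=10

Final answer: 31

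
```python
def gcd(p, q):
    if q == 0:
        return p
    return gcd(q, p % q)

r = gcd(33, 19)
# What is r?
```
Call trace:
gcd(p=33, q=19)
  gcd(p=19, q=14)
    gcd(p=14, q=5)
      gcd(p=5, q=4)
        gcd(p=4, q=1)
          gcd(p=1, q=0)
          -> return 1
        -> return 1
      -> return 1
    -> return 1
  -> return 1
-> return 1

Final answer: 1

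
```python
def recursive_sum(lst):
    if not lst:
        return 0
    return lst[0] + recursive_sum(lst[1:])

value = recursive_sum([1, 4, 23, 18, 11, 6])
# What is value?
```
Call trace:
recursive_sum(lst=[1, 4, 23, 18, 11, 6])
  recursive_sum(lst=[4, 23, 18, 11, 6])
    recursive_sum(lst=[23, 18, 11, 6])
      recursive_sum(lst=[18, 11, 6])
        recursive_sum(lst=[11, 6])
          recursive_sum(lst=[6])
            recursive_sum(lst=[])
            -> return 0
          -> return 6
        -> return 17
      -> return 35
    -> return 58
  -> return 62
-> return 63

Final answer: 63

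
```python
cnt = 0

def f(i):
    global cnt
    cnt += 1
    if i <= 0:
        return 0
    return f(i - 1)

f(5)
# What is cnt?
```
Call trace:
f(i=5)
  f(i=4)
    f(i=3)
      f(i=2)
        f(i=1)
          f(i=0)
          -> return 0
        -> return 0
      -> return 0
    -> return 0
  -> return 0
-> return 0

cnt is incremented once per call. f is entered once for each i = 5, 4, 3, 2, 1, 0 (the i <= 0 call returns without recursing), i.e. 5 + 1 calls.
cnt = 6

Final answer: 6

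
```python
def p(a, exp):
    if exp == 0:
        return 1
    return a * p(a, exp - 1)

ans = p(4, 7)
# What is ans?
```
Call trace:
p(a=4, exp=7)
  p(a=4, exp=6)
    p(a=4, exp=5)
      p(a=4, exp=4)
        p(a=4, exp=3)
          p(a=4, exp=2)
            p(a=4, exp=1)
              p(a=4, exp=0)
              -> return 1
            -> return 4
          -> return 16
        -> return 64
      -> return 256
    -> return 1024
  -> return 4096
-> return 16384

Final answer: 16384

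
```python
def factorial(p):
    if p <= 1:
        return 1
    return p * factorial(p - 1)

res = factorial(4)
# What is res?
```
Call trace:
factorial(p=4)
  factorial(p=3)
    factorial(p=2)
      factorial(p=1)
      -> return 1
    -> return 2
  -> return 6
-> return 24

Final answer: 24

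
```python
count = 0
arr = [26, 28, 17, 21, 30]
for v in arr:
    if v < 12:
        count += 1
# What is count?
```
Trace:
  count=0
  count=0, v=26
  count=0, v=28
  count=0, v=17
  count=0, v=21
  count=0, v=30

Final answer: 0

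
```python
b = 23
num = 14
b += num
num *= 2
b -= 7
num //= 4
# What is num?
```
Trace:
  b=23
  b=23, num=14
  b=37, num=14
  b=37, num=28
  b=30, num=28
  b=30, num=7

Final answer: 7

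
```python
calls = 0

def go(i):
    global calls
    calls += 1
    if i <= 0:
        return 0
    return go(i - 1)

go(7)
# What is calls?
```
Call trace:
go(i=7)
  go(i=6)
    go(i=5)
      go(i=4)
        go(i=3)
          go(i=2)
            go(i=1)
              go(i=0)
              -> return 0
            -> return 0
          -> return 0
        -> return 0
      -> return 0
    -> return 0
  -> return 0
-> return 0

calls is incremented once per call. go is entered once for each i = 7, 6, 5, 4, 3, 2, 1, 0 (the i <= 0 call returns without recursing), i.e. 7 + 1 calls.
calls = 8

Final answer: 8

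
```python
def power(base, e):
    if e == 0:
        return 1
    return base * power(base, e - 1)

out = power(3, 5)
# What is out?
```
Call trace:
power(base=3, e=5)
  power(base=3, e=4)
    power(base=3, e=3)
      power(base=3, e=2)
        power(base=3, e=1)
          power(base=3, e=0)
          -> return 1
        -> return 3
      -> return 9
    -> return 27
  -> return 81
-> return 243

Final answer: 243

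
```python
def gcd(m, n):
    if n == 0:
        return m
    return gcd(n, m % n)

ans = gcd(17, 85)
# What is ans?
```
Call trace:
gcd(m=17, n=85)
  gcd(m=85, n=17)
    gcd(m=17, n=0)
    -> return 17
  -> return 17
-> return 17

Final answer: 17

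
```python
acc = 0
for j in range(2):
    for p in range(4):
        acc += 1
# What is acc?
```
Trace:
  acc=0
  acc=1, j=0, p=0
  acc=2, j=0, p=1
  acc=3, j=0, p=2
  acc=4, j=0, p=3
  acc=5, j=1, p=0
  acc=6, j=1, p=1
  acc=7, j=1, p=2
  acc=8, j=1, p=3

Final answer: 8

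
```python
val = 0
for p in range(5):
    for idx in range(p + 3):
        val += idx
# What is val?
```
Trace:
  val=0
  val=0, p=0, idx=0
  val=1, p=0, idx=1
  val=3, p=0, idx=2
  val=3, p=1, idx=0
  val=4, p=1, idx=1
  val=6, p=1, idx=2
  val=9, p=1, idx=3
  val=9, p=2, idx=0
  val=10, p=2, idx=1
  val=12, p=2, idx=2
  val=15, p=2, idx=3
  val=19, p=2, idx=4
  val=19, p=3, idx=0
  val=20, p=3, idx=1
  val=22, p=3, idx=2
  val=25, p=3, idx=3
  val=29, p=3, idx=4
  val=34, p=3, idx=5
  val=34, p=4, idx=0
  val=35, p=4, idx=1
  val=37, p=4, idx=2
  val=40, p=4, idx=3
  val=44, p=4, idx=4
  val=49, p=4, idx=5
  val=55, p=4, idx=6

Final answer: 55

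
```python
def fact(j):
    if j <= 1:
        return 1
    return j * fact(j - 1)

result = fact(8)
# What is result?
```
Call trace:
fact(j=8)
  fact(j=7)
    fact(j=6)
      fact(j=5)
        fact(j=4)
          fact(j=3)
            fact(j=2)
              fact(j=1)
              -> return 1
            -> return 2
          -> return 6
        -> return 24
      -> return 120
    -> return 720
  -> return 5040
-> return 40320

Final answer: 40320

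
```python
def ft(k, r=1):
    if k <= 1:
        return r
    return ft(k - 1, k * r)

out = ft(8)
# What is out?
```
Call trace:
ft(k=8, r=1)
  ft(k=7, r=8)
    ft(k=6, r=56)
      ft(k=5, r=336)
        ft(k=4, r=1680)
          ft(k=3, r=6720)
            ft(k=2, r=20160)
              ft(k=1, r=40320)
              -> return 40320
            -> return 40320
          -> return 40320
        -> return 40320
      -> return 40320
    -> return 40320
  -> return 40320
-> return 40320

Final answer: 40320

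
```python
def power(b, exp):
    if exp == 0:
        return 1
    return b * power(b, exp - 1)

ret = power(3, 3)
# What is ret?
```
Call trace:
power(b=3, exp=3)
  power(b=3, exp=2)
    power(b=3, exp=1)
      power(b=3, exp=0)
      -> return 1
    -> return 3
  -> return 9
-> return 27

Final answer: 27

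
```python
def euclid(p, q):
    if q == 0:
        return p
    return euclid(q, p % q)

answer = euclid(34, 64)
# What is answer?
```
Call trace:
euclid(p=34, q=64)
  euclid(p=64, q=34)
    euclid(p=34, q=30)
      euclid(p=30, q=4)
        euclid(p=4, q=2)
          euclid(p=2, q=0)
          -> return 2
        -> return 2
      -> return 2
    -> return 2
  -> return 2
-> return 2

Final answer: 2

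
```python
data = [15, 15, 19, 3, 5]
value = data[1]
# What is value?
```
Trace:
  data=[15, 15, 19, 3, 5]
  data=[15, 15, 19, 3, 5], value=15

Final answer: 15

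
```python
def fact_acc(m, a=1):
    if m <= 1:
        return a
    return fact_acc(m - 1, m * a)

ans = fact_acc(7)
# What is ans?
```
Call trace:
fact_acc(m=7, a=1)
  fact_acc(m=6, a=7)
    fact_acc(m=5, a=42)
      fact_acc(m=4, a=210)
        fact_acc(m=3, a=840)
          fact_acc(m=2, a=2520)
            fact_acc(m=1, a=5040)
            -> return 5040
          -> return 5040
        -> return 5040
      -> return 5040
    -> return 5040
  -> return 5040
-> return 5040

Final answer: 5040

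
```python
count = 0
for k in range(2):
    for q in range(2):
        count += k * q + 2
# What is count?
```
Trace:
  count=0
  count=2, k=0, q=0
  count=4, k=0, q=1
  count=6, k=1, q=0
  count=9, k=1, q=1

Final answer: 9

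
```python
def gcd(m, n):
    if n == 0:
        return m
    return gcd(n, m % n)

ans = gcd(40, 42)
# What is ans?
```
Call trace:
gcd(m=40, n=42)
  gcd(m=42, n=40)
    gcd(m=40, n=2)
      gcd(m=2, n=0)
      -> return 2
    -> return 2
  -> return 2
-> return 2

Final answer: 2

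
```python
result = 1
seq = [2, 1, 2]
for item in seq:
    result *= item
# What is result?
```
Trace:
  result=1
  result=2, item=2
  result=2, item=1
  result=4, item=2

Final answer: 4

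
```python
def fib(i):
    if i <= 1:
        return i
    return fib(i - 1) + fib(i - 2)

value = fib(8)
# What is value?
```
Call trace (a repeated sub-call is expanded the first time; later identical calls just restate its return value):
fib(i=8)
  fib(i=7)
    fib(i=6)
      fib(i=5)
        fib(i=4)
          fib(i=3)
            fib(i=2)
              fib(i=1)
              -> return 1
              fib(i=0)
              -> return 0
            -> return 1
            fib(i=1)
            -> return 1
          -> return 2
          fib(i=2) -> return 1  (same call as traced above)
        -> return 3
        fib(i=3) -> return 2  (same call as traced above)
      -> return 5
      fib(i=4) -> return 3  (same call as traced above)
    -> return 8
    fib(i=5) -> return 5  (same call as traced above)
  -> return 13
  fib(i=6) -> return 8  (same call as traced above)
-> return 21

Final answer: 21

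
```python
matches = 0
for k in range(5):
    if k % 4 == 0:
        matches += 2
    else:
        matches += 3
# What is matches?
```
Trace:
  matches=0
  matches=2, k=0
  matches=5, k=1
  matches=8, k=2
  matches=11, k=3
  matches=13, k=4

Final answer: 13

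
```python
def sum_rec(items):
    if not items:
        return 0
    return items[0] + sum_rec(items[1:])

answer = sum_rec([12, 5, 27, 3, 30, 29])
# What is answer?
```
Call trace:
sum_rec(items=[12, 5, 27, 3, 30, 29])
  sum_rec(items=[5, 27, 3, 30, 29])
    sum_rec(items=[27, 3, 30, 29])
      sum_rec(items=[3, 30, 29])
        sum_rec(items=[30, 29])
          sum_rec(items=[29])
            sum_rec(items=[])
            -> return 0
          -> return 29
        -> return 59
      -> return 62
    -> return 89
  -> return 94
-> return 106

Final answer: 106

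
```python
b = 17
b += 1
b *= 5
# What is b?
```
Trace:
  b=17
  b=18
  b=90

Final answer: 90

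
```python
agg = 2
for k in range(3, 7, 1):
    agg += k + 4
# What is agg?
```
Trace:
  agg=2
  agg=9, k=3
  agg=17, k=4
  agg=26, k=5
  agg=36, k=6

Final answer: 36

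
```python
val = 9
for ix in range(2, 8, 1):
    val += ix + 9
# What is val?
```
Trace:
  val=9
  val=20, ix=2
  val=32, ix=3
  val=45, ix=4
  val=59, ix=5
  val=74, ix=6
  val=90, ix=7

Final answer: 90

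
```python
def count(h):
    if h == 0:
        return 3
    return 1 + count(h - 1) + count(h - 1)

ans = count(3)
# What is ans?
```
Call trace (a repeated sub-call is expanded the first time; later identical calls just restate its return value):
count(h=3)
  count(h=2)
    count(h=1)
      count(h=0)
      -> return 3
      count(h=0)
      -> return 3
    -> return 7
    count(h=1) -> return 7  (same call as traced above)
  -> return 15
  count(h=2) -> return 15  (same call as traced above)
-> return 31

Final answer: 31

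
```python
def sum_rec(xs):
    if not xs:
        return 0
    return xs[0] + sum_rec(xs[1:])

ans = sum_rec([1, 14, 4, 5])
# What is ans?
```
Call trace:
sum_rec(xs=[1, 14, 4, 5])
  sum_rec(xs=[14, 4, 5])
    sum_rec(xs=[4, 5])
      sum_rec(xs=[5])
        sum_rec(xs=[])
        -> return 0
      -> return 5
    -> return 9
  -> return 23
-> return 24

Final answer: 24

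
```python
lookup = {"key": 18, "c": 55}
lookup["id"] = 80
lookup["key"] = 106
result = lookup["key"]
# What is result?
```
Trace:
  lookup={'key': 18, 'c': 55}
  lookup={'key': 18, 'c': 55, 'id': 80}
  lookup={'key': 106, 'c': 55, 'id': 80}
  lookup={'key': 106, 'c': 55, 'id': 80}, result=106

Final answer: 106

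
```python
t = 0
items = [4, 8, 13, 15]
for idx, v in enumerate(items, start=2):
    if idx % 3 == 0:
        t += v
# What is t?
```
Trace:
  t=0
  t=0, idx=2, v=4
  t=8, idx=3, v=8
  t=8, idx=4, v=13
  t=8, idx=5, v=15

Final answer: 8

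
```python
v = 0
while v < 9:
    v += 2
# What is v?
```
Trace:
  v=0
  v=2
  v=4
  v=6
  v=8
  v=10

Final answer: 10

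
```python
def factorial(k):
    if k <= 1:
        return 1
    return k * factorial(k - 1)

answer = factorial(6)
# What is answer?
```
Call trace:
factorial(k=6)
  factorial(k=5)
    factorial(k=4)
      factorial(k=3)
        factorial(k=2)
          factorial(k=1)
          -> return 1
        -> return 2
      -> return 6
    -> return 24
  -> return 120
-> return 720

Final answer: 720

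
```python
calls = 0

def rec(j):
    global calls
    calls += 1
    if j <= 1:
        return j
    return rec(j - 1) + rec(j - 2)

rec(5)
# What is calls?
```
Call trace (a repeated sub-call is expanded the first time; later identical calls just restate its return value):
rec(j=5)
  rec(j=4)
    rec(j=3)
      rec(j=2)
        rec(j=1)
        -> return 1
        rec(j=0)
        -> return 0
      -> return 1
      rec(j=1)
      -> return 1
    -> return 2
    rec(j=2) -> return 1  (same call as traced above)
  -> return 3
  rec(j=3) -> return 2  (same call as traced above)
-> return 5

calls is incremented once per call, so count the calls in each subtree. Let C(j) = number of calls made by rec(j).
C(0) = C(1) = 1 (base case, no recursion); C(j) = 1 + C(j - 1) + C(j - 2) otherwise.
C(2) = 1 + C(1) + C(0) = 1 + 1 + 1 = 3
C(3) = 1 + C(2) + C(1) = 1 + 3 + 1 = 5
C(4) = 1 + C(3) + C(2) = 1 + 5 + 3 = 9
C(5) = 1 + C(4) + C(3) = 1 + 9 + 5 = 15
calls = C(5) = 15

Final answer: 15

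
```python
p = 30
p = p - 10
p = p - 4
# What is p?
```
Trace:
  p=30
  p=20
  p=16

Final answer: 16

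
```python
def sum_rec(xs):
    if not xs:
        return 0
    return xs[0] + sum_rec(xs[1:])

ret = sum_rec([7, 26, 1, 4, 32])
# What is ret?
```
Call trace:
sum_rec(xs=[7, 26, 1, 4, 32])
  sum_rec(xs=[26, 1, 4, 32])
    sum_rec(xs=[1, 4, 32])
      sum_rec(xs=[4, 32])
        sum_rec(xs=[32])
          sum_rec(xs=[])
          -> return 0
        -> return 32
      -> return 36
    -> return 37
  -> return 63
-> return 70

Final answer: 70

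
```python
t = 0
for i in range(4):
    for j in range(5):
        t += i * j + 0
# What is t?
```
Trace:
  t=0
  t=0, i=0, j=0
  t=0, i=0, j=1
  t=0, i=0, j=2
  t=0, i=0, j=3
  t=0, i=0, j=4
  t=0, i=1, j=0
  t=1, i=1, j=1
  t=3, i=1, j=2
  t=6, i=1, j=3
  t=10, i=1, j=4
  t=10, i=2, j=0
  t=12, i=2, j=1
  t=16, i=2, j=2
  t=22, i=2, j=3
  t=30, i=2, j=4
  t=30, i=3, j=0
  t=33, i=3, j=1
  t=39, i=3, j=2
  t=48, i=3, j=3
  t=60, i=3, j=4

Final answer: 60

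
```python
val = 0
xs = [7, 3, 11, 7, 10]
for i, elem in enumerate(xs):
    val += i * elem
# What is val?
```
Trace:
  val=0
  val=0, i=0, elem=7
  val=3, i=1, elem=3
  val=25, i=2, elem=11
  val=46, i=3, elem=7
  val=86, i=4, elem=10

Final answer: 86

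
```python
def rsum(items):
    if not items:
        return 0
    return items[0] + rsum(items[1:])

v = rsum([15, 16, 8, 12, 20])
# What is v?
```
Call trace:
rsum(items=[15, 16, 8, 12, 20])
  rsum(items=[16, 8, 12, 20])
    rsum(items=[8, 12, 20])
      rsum(items=[12, 20])
        rsum(items=[20])
          rsum(items=[])
          -> return 0
        -> return 20
      -> return 32
    -> return 40
  -> return 56
-> return 71

Final answer: 71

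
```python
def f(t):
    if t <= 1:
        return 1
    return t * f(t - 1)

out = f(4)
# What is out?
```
Call trace:
f(t=4)
  f(t=3)
    f(t=2)
      f(t=1)
      -> return 1
    -> return 2
  -> return 6
-> return 24

Final answer: 24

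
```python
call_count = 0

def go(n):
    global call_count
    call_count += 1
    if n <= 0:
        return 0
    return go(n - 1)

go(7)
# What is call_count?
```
Call trace:
go(n=7)
  go(n=6)
    go(n=5)
      go(n=4)
        go(n=3)
          go(n=2)
            go(n=1)
              go(n=0)
              -> return 0
            -> return 0
          -> return 0
        -> return 0
      -> return 0
    -> return 0
  -> return 0
-> return 0

call_count is incremented once per call. go is entered once for each n = 7, 6, 5, 4, 3, 2, 1, 0 (the n <= 0 call returns without recursing), i.e. 7 + 1 calls.
call_count = 8

Final answer: 8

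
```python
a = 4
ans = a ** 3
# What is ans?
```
Trace:
  a=4
  a=4, ans=64

Final answer: 64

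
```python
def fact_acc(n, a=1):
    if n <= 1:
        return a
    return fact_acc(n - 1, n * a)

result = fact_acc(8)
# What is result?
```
Call trace:
fact_acc(n=8, a=1)
  fact_acc(n=7, a=8)
    fact_acc(n=6, a=56)
      fact_acc(n=5, a=336)
        fact_acc(n=4, a=1680)
          fact_acc(n=3, a=6720)
            fact_acc(n=2, a=20160)
              fact_acc(n=1, a=40320)
              -> return 40320
            -> return 40320
          -> return 40320
        -> return 40320
      -> return 40320
    -> return 40320
  -> return 40320
-> return 40320

Final answer: 40320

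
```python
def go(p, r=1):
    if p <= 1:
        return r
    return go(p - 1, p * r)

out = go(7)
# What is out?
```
Call trace:
go(p=7, r=1)
  go(p=6, r=7)
    go(p=5, r=42)
      go(p=4, r=210)
        go(p=3, r=840)
          go(p=2, r=2520)
            go(p=1, r=5040)
            -> return 5040
          -> return 5040
        -> return 5040
      -> return 5040
    -> return 5040
  -> return 5040
-> return 5040

Final answer: 5040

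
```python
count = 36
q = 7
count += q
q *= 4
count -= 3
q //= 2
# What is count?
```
Trace:
  count=36
  count=36, q=7
  count=43, q=7
  count=43, q=28
  count=40, q=28
  count=40, q=14

Final answer: 40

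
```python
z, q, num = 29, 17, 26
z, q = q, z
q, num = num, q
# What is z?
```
Trace:
  z=29, q=17, num=26
  z=17, q=29, num=26
  z=17, q=26, num=29

Final answer: 17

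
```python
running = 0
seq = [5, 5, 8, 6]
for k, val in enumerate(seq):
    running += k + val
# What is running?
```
Trace:
  running=0
  running=5, k=0, val=5
  running=11, k=1, val=5
  running=21, k=2, val=8
  running=30, k=3, val=6

Final answer: 30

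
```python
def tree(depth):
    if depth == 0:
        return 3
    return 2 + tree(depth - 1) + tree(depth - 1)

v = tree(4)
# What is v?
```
Call trace (a repeated sub-call is expanded the first time; later identical calls just restate its return value):
tree(depth=4)
  tree(depth=3)
    tree(depth=2)
      tree(depth=1)
        tree(depth=0)
        -> return 3
        tree(depth=0)
        -> return 3
      -> return 8
      tree(depth=1) -> return 8  (same call as traced above)
    -> return 18
    tree(depth=2) -> return 18  (same call as traced above)
  -> return 38
  tree(depth=3) -> return 38  (same call as traced above)
-> return 78

Final answer: 78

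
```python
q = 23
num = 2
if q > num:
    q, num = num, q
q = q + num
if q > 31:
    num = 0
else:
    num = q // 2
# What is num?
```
Trace:
  q=23
  q=23, num=2
  q=2, num=23
  q=25, num=23
  q=25, num=12

Final answer: 12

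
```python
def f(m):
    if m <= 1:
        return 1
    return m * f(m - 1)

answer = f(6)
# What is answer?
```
Call trace:
f(m=6)
  f(m=5)
    f(m=4)
      f(m=3)
        f(m=2)
          f(m=1)
          -> return 1
        -> return 2
      -> return 6
    -> return 24
  -> return 120
-> return 720

Final answer: 720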